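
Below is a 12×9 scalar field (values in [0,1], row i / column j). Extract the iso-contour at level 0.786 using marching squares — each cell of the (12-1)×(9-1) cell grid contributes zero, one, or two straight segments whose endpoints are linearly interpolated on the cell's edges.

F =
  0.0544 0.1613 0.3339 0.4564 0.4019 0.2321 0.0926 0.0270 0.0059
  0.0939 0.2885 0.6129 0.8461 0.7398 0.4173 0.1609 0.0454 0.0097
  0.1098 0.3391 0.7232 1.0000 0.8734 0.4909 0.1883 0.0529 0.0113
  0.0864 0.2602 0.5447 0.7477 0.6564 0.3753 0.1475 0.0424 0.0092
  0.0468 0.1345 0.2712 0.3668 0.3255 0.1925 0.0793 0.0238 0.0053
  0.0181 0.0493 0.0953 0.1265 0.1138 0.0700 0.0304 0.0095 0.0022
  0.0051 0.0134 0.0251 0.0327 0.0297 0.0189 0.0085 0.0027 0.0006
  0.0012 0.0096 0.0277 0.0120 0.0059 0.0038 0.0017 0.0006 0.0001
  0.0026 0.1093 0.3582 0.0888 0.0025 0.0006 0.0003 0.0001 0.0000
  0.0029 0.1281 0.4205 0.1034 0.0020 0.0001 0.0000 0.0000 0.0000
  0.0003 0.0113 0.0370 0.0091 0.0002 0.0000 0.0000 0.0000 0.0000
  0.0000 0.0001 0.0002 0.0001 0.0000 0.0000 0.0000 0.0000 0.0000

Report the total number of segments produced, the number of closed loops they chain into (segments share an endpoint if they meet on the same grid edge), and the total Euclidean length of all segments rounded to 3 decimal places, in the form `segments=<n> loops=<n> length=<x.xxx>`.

cell (0,2): code 0100 → (0.846,3.000)–(1.000,2.742)
cell (0,3): code 1000 → (1.000,3.565)–(0.846,3.000)
cell (1,2): code 0110 → (1.000,2.742)–(2.000,2.227)
cell (1,3): code 1101 → (1.346,4.000)–(1.000,3.565)
cell (1,4): code 1000 → (2.000,4.228)–(1.346,4.000)
cell (2,2): code 0010 → (2.000,2.227)–(2.848,3.000)
cell (2,3): code 0011 → (2.848,3.000)–(2.403,4.000)
cell (2,4): code 0001 → (2.403,4.000)–(2.000,4.228)
total: 8 segments, chained into 1 closed loop(s), length Σ = 5.965196

segments=8 loops=1 length=5.965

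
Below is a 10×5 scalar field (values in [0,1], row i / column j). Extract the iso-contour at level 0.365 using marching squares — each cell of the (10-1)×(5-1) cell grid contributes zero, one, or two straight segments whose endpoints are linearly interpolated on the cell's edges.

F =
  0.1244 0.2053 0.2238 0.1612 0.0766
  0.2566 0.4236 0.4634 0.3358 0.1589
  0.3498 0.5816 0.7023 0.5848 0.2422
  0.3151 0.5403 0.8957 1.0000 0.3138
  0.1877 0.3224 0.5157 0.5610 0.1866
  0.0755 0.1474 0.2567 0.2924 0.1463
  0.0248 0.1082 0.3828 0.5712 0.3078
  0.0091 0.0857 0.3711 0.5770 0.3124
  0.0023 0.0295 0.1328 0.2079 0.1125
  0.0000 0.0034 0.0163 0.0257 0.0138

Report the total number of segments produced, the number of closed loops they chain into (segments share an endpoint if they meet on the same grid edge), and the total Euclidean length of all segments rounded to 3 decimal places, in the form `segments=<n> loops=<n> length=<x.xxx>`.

cell (0,0): code 0100 → (0.732,1.000)–(1.000,0.649)
cell (0,1): code 1100 → (0.589,2.000)–(0.732,1.000)
cell (0,2): code 1000 → (1.000,2.771)–(0.589,2.000)
cell (1,0): code 0110 → (1.000,0.649)–(2.000,0.066)
cell (1,2): code 1101 → (1.117,3.000)–(1.000,2.771)
cell (1,3): code 1000 → (2.000,3.642)–(1.117,3.000)
cell (2,0): code 0110 → (2.000,0.066)–(3.000,0.222)
cell (2,3): code 1001 → (3.000,3.925)–(2.000,3.642)
cell (3,0): code 0010 → (3.000,0.222)–(3.804,1.000)
cell (3,1): code 0111 → (3.804,1.000)–(4.000,1.220)
cell (3,3): code 1001 → (4.000,3.524)–(3.000,3.925)
cell (4,1): code 0010 → (4.000,1.220)–(4.582,2.000)
cell (4,2): code 0011 → (4.582,2.000)–(4.730,3.000)
cell (4,3): code 0001 → (4.730,3.000)–(4.000,3.524)
cell (5,1): code 0100 → (5.859,2.000)–(6.000,1.935)
cell (5,2): code 1100 → (5.260,3.000)–(5.859,2.000)
cell (5,3): code 1000 → (6.000,3.783)–(5.260,3.000)
cell (6,1): code 0110 → (6.000,1.935)–(7.000,1.979)
cell (6,3): code 1001 → (7.000,3.801)–(6.000,3.783)
cell (7,1): code 0010 → (7.000,1.979)–(7.026,2.000)
cell (7,2): code 0011 → (7.026,2.000)–(7.574,3.000)
cell (7,3): code 0001 → (7.574,3.000)–(7.000,3.801)
total: 22 segments, chained into 2 closed loop(s), length Σ = 18.815512

segments=22 loops=2 length=18.816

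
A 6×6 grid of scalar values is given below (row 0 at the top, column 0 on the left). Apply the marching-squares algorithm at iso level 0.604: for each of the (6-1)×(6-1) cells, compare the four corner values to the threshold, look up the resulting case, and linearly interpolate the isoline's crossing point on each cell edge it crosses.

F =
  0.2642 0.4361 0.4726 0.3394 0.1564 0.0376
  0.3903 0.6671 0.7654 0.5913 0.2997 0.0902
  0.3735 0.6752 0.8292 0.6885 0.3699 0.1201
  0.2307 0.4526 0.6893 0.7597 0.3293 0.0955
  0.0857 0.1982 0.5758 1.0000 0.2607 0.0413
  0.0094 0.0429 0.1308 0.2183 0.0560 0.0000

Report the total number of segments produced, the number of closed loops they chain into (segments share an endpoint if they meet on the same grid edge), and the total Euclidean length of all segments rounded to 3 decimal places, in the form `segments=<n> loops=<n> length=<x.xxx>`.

cell (0,0): code 0100 → (0.727,1.000)–(1.000,0.772)
cell (0,1): code 1100 → (0.449,2.000)–(0.727,1.000)
cell (0,2): code 1000 → (1.000,2.927)–(0.449,2.000)
cell (1,0): code 0110 → (1.000,0.772)–(2.000,0.764)
cell (1,2): code 1101 → (1.131,3.000)–(1.000,2.927)
cell (1,3): code 1000 → (2.000,3.265)–(1.131,3.000)
cell (2,0): code 0010 → (2.000,0.764)–(2.320,1.000)
cell (2,1): code 0111 → (2.320,1.000)–(3.000,1.640)
cell (2,3): code 1001 → (3.000,3.362)–(2.000,3.265)
cell (3,1): code 0010 → (3.000,1.640)–(3.752,2.000)
cell (3,2): code 0111 → (3.752,2.000)–(4.000,2.066)
cell (3,3): code 1001 → (4.000,3.536)–(3.000,3.362)
cell (4,2): code 0010 → (4.000,2.066)–(4.507,3.000)
cell (4,3): code 0001 → (4.507,3.000)–(4.000,3.536)
total: 14 segments, chained into 1 closed loop(s), length Σ = 10.771711

segments=14 loops=1 length=10.772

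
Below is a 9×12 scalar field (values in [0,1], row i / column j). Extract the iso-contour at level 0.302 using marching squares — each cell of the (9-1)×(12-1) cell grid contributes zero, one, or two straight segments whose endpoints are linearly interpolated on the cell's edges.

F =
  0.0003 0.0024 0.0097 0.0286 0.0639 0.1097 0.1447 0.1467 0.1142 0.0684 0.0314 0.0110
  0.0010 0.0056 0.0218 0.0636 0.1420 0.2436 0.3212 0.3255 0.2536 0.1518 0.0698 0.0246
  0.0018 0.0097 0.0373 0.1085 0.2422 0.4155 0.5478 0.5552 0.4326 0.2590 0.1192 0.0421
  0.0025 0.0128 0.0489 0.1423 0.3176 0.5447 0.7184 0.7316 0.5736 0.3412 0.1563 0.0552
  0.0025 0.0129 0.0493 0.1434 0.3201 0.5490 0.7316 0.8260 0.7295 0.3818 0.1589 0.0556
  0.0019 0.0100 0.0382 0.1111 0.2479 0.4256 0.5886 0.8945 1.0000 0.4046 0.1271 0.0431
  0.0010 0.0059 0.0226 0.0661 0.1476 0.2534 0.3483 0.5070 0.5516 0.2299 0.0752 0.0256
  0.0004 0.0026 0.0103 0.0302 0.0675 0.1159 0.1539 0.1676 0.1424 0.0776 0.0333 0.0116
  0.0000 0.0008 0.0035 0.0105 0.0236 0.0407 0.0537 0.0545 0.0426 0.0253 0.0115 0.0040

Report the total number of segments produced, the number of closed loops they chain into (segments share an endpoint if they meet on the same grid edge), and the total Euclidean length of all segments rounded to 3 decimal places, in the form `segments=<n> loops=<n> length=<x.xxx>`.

cell (0,5): code 0100 → (0.891,6.000)–(1.000,5.753)
cell (0,6): code 1100 → (0.869,7.000)–(0.891,6.000)
cell (0,7): code 1000 → (1.000,7.327)–(0.869,7.000)
cell (1,4): code 0100 → (1.340,5.000)–(2.000,4.345)
cell (1,5): code 1110 → (1.000,5.753)–(1.340,5.000)
cell (1,7): code 1101 → (1.270,8.000)–(1.000,7.327)
cell (1,8): code 1000 → (2.000,8.752)–(1.270,8.000)
cell (2,3): code 0100 → (2.793,4.000)–(3.000,3.911)
cell (2,4): code 1110 → (2.000,4.345)–(2.793,4.000)
cell (2,8): code 1101 → (2.523,9.000)–(2.000,8.752)
cell (2,9): code 1000 → (3.000,9.212)–(2.523,9.000)
cell (3,3): code 0110 → (3.000,3.911)–(4.000,3.898)
cell (3,9): code 1001 → (4.000,9.358)–(3.000,9.212)
cell (4,3): code 0010 → (4.000,3.898)–(4.251,4.000)
cell (4,4): code 0111 → (4.251,4.000)–(5.000,4.304)
cell (4,9): code 1001 → (5.000,9.370)–(4.000,9.358)
cell (5,4): code 0010 → (5.000,4.304)–(5.718,5.000)
cell (5,5): code 0111 → (5.718,5.000)–(6.000,5.512)
cell (5,8): code 1011 → (6.000,8.776)–(5.587,9.000)
cell (5,9): code 0001 → (5.587,9.000)–(5.000,9.370)
cell (6,5): code 0010 → (6.000,5.512)–(6.238,6.000)
cell (6,6): code 0011 → (6.238,6.000)–(6.604,7.000)
cell (6,7): code 0011 → (6.604,7.000)–(6.610,8.000)
cell (6,8): code 0001 → (6.610,8.000)–(6.000,8.776)
total: 24 segments, chained into 1 closed loop(s), length Σ = 17.775674

segments=24 loops=1 length=17.776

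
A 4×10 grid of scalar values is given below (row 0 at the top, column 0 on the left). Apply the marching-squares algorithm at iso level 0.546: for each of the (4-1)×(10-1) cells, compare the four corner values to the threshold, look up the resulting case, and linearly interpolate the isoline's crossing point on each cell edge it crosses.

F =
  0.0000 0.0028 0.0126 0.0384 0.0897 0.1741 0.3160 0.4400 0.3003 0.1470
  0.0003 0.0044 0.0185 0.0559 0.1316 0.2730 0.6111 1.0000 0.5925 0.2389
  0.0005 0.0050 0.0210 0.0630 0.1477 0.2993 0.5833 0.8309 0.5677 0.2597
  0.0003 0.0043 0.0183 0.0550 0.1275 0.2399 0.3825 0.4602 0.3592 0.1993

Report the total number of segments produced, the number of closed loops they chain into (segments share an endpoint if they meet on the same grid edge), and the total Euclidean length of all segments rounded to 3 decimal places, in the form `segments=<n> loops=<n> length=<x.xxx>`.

cell (0,5): code 0100 → (0.779,6.000)–(1.000,5.807)
cell (0,6): code 1100 → (0.189,7.000)–(0.779,6.000)
cell (0,7): code 1100 → (0.841,8.000)–(0.189,7.000)
cell (0,8): code 1000 → (1.000,8.132)–(0.841,8.000)
cell (1,5): code 0110 → (1.000,5.807)–(2.000,5.869)
cell (1,8): code 1001 → (2.000,8.070)–(1.000,8.132)
cell (2,5): code 0010 → (2.000,5.869)–(2.186,6.000)
cell (2,6): code 0011 → (2.186,6.000)–(2.769,7.000)
cell (2,7): code 0011 → (2.769,7.000)–(2.104,8.000)
cell (2,8): code 0001 → (2.104,8.000)–(2.000,8.070)
total: 10 segments, chained into 1 closed loop(s), length Σ = 7.568910

segments=10 loops=1 length=7.569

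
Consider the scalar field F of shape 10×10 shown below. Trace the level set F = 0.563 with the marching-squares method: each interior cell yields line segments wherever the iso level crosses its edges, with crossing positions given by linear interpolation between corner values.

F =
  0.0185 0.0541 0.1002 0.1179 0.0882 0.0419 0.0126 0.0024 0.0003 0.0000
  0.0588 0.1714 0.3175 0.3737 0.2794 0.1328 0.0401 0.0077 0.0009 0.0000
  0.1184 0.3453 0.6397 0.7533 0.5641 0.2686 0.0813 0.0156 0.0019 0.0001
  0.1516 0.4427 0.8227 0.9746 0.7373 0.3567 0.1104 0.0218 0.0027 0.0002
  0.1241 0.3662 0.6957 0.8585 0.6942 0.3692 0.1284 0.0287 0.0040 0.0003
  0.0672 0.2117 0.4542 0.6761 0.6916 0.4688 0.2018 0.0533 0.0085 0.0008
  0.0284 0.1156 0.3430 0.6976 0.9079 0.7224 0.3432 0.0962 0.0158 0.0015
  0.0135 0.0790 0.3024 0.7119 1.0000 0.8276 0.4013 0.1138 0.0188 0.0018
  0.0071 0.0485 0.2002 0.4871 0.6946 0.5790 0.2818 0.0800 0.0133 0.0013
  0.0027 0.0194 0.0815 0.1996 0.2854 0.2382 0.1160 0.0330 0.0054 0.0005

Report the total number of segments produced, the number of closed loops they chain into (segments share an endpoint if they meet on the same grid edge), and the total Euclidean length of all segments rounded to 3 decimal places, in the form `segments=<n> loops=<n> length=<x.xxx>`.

cell (1,1): code 0100 → (1.762,2.000)–(2.000,1.739)
cell (1,2): code 1100 → (1.499,3.000)–(1.762,2.000)
cell (1,3): code 1100 → (1.996,4.000)–(1.499,3.000)
cell (1,4): code 1000 → (2.000,4.004)–(1.996,4.000)
cell (2,1): code 0110 → (2.000,1.739)–(3.000,1.317)
cell (2,4): code 1001 → (3.000,4.458)–(2.000,4.004)
cell (3,1): code 0110 → (3.000,1.317)–(4.000,1.597)
cell (3,4): code 1001 → (4.000,4.404)–(3.000,4.458)
cell (4,1): code 0010 → (4.000,1.597)–(4.549,2.000)
cell (4,2): code 0111 → (4.549,2.000)–(5.000,2.490)
cell (4,4): code 1001 → (5.000,4.577)–(4.000,4.404)
cell (5,2): code 0110 → (5.000,2.490)–(6.000,2.620)
cell (5,4): code 1101 → (5.371,5.000)–(5.000,4.577)
cell (5,5): code 1000 → (6.000,5.420)–(5.371,5.000)
cell (6,2): code 0110 → (6.000,2.620)–(7.000,2.636)
cell (6,5): code 1001 → (7.000,5.621)–(6.000,5.420)
cell (7,2): code 0010 → (7.000,2.636)–(7.662,3.000)
cell (7,3): code 0111 → (7.662,3.000)–(8.000,3.366)
cell (7,5): code 1001 → (8.000,5.054)–(7.000,5.621)
cell (8,3): code 0010 → (8.000,3.366)–(8.322,4.000)
cell (8,4): code 0011 → (8.322,4.000)–(8.047,5.000)
cell (8,5): code 0001 → (8.047,5.000)–(8.000,5.054)
total: 22 segments, chained into 1 closed loop(s), length Σ = 17.665328

segments=22 loops=1 length=17.665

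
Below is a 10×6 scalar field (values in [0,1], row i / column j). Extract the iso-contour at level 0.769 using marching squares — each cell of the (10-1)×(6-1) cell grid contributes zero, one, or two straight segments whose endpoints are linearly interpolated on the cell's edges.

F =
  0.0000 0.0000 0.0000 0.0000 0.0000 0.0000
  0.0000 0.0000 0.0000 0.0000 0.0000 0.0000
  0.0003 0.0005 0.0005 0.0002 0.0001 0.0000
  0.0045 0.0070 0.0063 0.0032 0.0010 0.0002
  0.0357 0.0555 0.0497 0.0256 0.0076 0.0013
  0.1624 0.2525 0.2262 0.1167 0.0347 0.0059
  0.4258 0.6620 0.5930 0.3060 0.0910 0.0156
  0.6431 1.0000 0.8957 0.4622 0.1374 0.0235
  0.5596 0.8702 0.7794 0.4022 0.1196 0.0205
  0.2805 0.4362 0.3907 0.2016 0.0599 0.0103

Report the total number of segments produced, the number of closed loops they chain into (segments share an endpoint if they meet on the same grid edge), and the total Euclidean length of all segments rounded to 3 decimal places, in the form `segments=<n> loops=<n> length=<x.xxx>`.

segments=8 loops=1 length=6.031

cell (6,0): code 0100 → (6.317,1.000)–(7.000,0.353)
cell (6,1): code 1100 → (6.581,2.000)–(6.317,1.000)
cell (6,2): code 1000 → (7.000,2.292)–(6.581,2.000)
cell (7,0): code 0110 → (7.000,0.353)–(8.000,0.674)
cell (7,2): code 1001 → (8.000,2.028)–(7.000,2.292)
cell (8,0): code 0010 → (8.000,0.674)–(8.233,1.000)
cell (8,1): code 0011 → (8.233,1.000)–(8.027,2.000)
cell (8,2): code 0001 → (8.027,2.000)–(8.000,2.028)
total: 8 segments, chained into 1 closed loop(s), length Σ = 6.031261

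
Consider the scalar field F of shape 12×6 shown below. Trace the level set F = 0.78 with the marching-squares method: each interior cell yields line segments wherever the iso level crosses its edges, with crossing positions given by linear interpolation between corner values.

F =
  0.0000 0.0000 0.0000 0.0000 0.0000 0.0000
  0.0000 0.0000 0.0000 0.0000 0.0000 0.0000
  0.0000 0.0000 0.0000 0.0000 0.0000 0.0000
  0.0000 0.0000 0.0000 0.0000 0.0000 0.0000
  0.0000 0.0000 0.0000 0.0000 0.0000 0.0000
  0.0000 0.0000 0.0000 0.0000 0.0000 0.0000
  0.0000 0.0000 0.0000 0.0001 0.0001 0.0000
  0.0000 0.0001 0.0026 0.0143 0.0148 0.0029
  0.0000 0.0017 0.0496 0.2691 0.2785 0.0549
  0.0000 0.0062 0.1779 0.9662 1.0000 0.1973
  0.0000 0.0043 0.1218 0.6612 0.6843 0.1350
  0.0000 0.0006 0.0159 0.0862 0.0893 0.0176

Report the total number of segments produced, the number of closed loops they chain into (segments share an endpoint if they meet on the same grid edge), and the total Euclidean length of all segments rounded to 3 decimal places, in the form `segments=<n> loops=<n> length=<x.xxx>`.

segments=6 loops=1 length=4.174

cell (8,2): code 0100 → (8.733,3.000)–(9.000,2.764)
cell (8,3): code 1100 → (8.695,4.000)–(8.733,3.000)
cell (8,4): code 1000 → (9.000,4.274)–(8.695,4.000)
cell (9,2): code 0010 → (9.000,2.764)–(9.610,3.000)
cell (9,3): code 0011 → (9.610,3.000)–(9.697,4.000)
cell (9,4): code 0001 → (9.697,4.000)–(9.000,4.274)
total: 6 segments, chained into 1 closed loop(s), length Σ = 4.174412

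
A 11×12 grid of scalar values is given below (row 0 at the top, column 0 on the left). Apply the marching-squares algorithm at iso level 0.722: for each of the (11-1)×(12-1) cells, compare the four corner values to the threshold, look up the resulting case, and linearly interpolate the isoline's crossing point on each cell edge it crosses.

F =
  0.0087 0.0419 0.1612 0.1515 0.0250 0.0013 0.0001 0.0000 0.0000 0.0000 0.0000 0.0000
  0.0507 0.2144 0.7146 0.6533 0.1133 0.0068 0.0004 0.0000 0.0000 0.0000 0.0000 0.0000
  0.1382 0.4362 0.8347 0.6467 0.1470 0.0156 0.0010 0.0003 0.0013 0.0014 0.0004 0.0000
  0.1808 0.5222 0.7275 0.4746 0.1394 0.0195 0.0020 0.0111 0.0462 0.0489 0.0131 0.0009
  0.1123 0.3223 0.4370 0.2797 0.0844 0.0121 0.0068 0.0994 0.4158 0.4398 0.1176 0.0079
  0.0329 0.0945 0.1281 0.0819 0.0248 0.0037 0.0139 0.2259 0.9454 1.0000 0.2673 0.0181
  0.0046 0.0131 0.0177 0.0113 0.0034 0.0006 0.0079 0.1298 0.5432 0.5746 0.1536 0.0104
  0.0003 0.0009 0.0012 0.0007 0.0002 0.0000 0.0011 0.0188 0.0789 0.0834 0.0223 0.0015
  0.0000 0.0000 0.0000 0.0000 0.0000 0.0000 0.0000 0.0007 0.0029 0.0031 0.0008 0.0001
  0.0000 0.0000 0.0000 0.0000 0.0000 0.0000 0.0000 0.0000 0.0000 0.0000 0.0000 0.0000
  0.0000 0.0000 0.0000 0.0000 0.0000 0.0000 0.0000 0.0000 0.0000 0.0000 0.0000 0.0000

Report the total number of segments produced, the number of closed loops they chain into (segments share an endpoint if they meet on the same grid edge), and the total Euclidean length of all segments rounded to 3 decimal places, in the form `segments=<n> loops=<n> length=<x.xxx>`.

segments=12 loops=2 length=8.890

cell (1,1): code 0100 → (1.062,2.000)–(2.000,1.717)
cell (1,2): code 1000 → (2.000,2.599)–(1.062,2.000)
cell (2,1): code 0110 → (2.000,1.717)–(3.000,1.973)
cell (2,2): code 1001 → (3.000,2.022)–(2.000,2.599)
cell (3,1): code 0010 → (3.000,1.973)–(3.019,2.000)
cell (3,2): code 0001 → (3.019,2.000)–(3.000,2.022)
cell (4,7): code 0100 → (4.578,8.000)–(5.000,7.690)
cell (4,8): code 1100 → (4.504,9.000)–(4.578,8.000)
cell (4,9): code 1000 → (5.000,9.379)–(4.504,9.000)
cell (5,7): code 0010 → (5.000,7.690)–(5.555,8.000)
cell (5,8): code 0011 → (5.555,8.000)–(5.654,9.000)
cell (5,9): code 0001 → (5.654,9.000)–(5.000,9.379)
total: 12 segments, chained into 2 closed loop(s), length Σ = 8.890393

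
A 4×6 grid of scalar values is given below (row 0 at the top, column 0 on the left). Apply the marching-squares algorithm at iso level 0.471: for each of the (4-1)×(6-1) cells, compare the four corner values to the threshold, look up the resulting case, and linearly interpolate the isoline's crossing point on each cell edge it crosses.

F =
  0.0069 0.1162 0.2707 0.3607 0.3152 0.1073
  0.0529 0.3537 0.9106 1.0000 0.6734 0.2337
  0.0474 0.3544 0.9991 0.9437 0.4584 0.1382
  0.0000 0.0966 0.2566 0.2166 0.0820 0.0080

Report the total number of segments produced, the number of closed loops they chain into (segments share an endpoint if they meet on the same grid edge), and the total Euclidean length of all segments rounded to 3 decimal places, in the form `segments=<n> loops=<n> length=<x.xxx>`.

segments=10 loops=1 length=9.189

cell (0,1): code 0100 → (0.313,2.000)–(1.000,1.211)
cell (0,2): code 1100 → (0.173,3.000)–(0.313,2.000)
cell (0,3): code 1100 → (0.435,4.000)–(0.173,3.000)
cell (0,4): code 1000 → (1.000,4.460)–(0.435,4.000)
cell (1,1): code 0110 → (1.000,1.211)–(2.000,1.181)
cell (1,3): code 1011 → (2.000,3.974)–(1.941,4.000)
cell (1,4): code 0001 → (1.941,4.000)–(1.000,4.460)
cell (2,1): code 0010 → (2.000,1.181)–(2.711,2.000)
cell (2,2): code 0011 → (2.711,2.000)–(2.650,3.000)
cell (2,3): code 0001 → (2.650,3.000)–(2.000,3.974)
total: 10 segments, chained into 1 closed loop(s), length Σ = 9.189155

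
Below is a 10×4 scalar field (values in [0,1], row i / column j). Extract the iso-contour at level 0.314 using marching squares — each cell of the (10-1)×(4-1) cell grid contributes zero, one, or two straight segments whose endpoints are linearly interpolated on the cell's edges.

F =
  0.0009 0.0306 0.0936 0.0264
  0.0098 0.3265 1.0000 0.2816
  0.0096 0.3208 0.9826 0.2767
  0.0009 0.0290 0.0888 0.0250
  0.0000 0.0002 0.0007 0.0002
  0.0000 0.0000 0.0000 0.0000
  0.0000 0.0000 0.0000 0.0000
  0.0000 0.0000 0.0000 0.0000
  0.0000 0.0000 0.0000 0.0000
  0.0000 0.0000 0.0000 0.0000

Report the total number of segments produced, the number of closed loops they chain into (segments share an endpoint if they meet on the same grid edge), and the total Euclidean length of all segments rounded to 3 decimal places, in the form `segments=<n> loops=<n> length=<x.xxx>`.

segments=8 loops=1 length=6.979

cell (0,0): code 0100 → (0.958,1.000)–(1.000,0.961)
cell (0,1): code 1100 → (0.243,2.000)–(0.958,1.000)
cell (0,2): code 1000 → (1.000,2.955)–(0.243,2.000)
cell (1,0): code 0110 → (1.000,0.961)–(2.000,0.978)
cell (1,2): code 1001 → (2.000,2.947)–(1.000,2.955)
cell (2,0): code 0010 → (2.000,0.978)–(2.023,1.000)
cell (2,1): code 0011 → (2.023,1.000)–(2.748,2.000)
cell (2,2): code 0001 → (2.748,2.000)–(2.000,2.947)
total: 8 segments, chained into 1 closed loop(s), length Σ = 6.979424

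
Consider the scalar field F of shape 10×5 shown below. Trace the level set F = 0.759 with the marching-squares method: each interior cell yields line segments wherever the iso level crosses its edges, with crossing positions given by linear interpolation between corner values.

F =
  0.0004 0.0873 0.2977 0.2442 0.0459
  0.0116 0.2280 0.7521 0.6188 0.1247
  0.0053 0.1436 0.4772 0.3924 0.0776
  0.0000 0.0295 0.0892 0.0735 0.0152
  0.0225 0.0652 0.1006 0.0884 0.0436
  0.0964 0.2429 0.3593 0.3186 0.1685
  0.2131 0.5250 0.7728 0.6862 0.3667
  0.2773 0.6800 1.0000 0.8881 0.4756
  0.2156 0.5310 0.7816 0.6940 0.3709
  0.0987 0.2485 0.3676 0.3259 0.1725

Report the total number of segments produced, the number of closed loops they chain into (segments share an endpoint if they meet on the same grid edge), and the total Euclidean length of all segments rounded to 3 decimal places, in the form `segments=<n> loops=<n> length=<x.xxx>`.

segments=10 loops=1 length=6.192

cell (5,1): code 0100 → (5.967,2.000)–(6.000,1.944)
cell (5,2): code 1000 → (6.000,2.159)–(5.967,2.000)
cell (6,1): code 0110 → (6.000,1.944)–(7.000,1.247)
cell (6,2): code 1101 → (6.361,3.000)–(6.000,2.159)
cell (6,3): code 1000 → (7.000,3.313)–(6.361,3.000)
cell (7,1): code 0110 → (7.000,1.247)–(8.000,1.910)
cell (7,2): code 1011 → (8.000,2.258)–(7.665,3.000)
cell (7,3): code 0001 → (7.665,3.000)–(7.000,3.313)
cell (8,1): code 0010 → (8.000,1.910)–(8.055,2.000)
cell (8,2): code 0001 → (8.055,2.000)–(8.000,2.258)
total: 10 segments, chained into 1 closed loop(s), length Σ = 6.191607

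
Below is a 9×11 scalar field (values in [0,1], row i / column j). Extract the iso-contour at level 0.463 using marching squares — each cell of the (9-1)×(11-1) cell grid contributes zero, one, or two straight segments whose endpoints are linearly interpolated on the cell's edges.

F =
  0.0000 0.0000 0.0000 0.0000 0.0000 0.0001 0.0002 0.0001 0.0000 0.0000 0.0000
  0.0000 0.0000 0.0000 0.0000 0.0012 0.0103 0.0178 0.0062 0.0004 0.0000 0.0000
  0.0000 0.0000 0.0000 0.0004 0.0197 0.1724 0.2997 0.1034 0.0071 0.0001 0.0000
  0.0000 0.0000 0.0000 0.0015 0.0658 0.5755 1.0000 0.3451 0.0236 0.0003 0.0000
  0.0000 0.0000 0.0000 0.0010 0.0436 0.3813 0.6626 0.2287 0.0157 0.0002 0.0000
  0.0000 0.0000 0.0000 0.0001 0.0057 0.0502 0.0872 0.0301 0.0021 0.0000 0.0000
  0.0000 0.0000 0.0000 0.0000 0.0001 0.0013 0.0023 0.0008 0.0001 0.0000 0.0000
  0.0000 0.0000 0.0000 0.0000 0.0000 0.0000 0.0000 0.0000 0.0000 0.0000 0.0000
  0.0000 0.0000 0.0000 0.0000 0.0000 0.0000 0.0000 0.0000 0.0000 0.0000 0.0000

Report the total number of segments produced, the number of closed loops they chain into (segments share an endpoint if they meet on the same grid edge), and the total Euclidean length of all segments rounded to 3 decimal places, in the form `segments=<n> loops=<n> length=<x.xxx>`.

segments=8 loops=1 length=6.151

cell (2,4): code 0100 → (2.721,5.000)–(3.000,4.779)
cell (2,5): code 1100 → (2.233,6.000)–(2.721,5.000)
cell (2,6): code 1000 → (3.000,6.820)–(2.233,6.000)
cell (3,4): code 0010 → (3.000,4.779)–(3.579,5.000)
cell (3,5): code 0111 → (3.579,5.000)–(4.000,5.290)
cell (3,6): code 1001 → (4.000,6.460)–(3.000,6.820)
cell (4,5): code 0010 → (4.000,5.290)–(4.347,6.000)
cell (4,6): code 0001 → (4.347,6.000)–(4.000,6.460)
total: 8 segments, chained into 1 closed loop(s), length Σ = 6.150990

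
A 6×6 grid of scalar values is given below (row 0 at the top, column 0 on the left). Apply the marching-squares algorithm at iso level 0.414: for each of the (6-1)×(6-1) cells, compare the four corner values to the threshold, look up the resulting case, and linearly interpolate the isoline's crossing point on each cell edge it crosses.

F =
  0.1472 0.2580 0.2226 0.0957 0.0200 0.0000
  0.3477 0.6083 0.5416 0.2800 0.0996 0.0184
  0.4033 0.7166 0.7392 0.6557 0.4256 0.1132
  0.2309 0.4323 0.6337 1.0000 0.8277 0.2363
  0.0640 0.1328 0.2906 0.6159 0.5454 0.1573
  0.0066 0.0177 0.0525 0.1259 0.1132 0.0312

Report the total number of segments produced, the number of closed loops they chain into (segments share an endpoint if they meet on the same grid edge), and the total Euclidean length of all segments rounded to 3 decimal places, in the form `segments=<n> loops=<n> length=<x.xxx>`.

segments=16 loops=1 length=13.027

cell (0,0): code 0100 → (0.445,1.000)–(1.000,0.254)
cell (0,1): code 1100 → (0.600,2.000)–(0.445,1.000)
cell (0,2): code 1000 → (1.000,2.488)–(0.600,2.000)
cell (1,0): code 0110 → (1.000,0.254)–(2.000,0.034)
cell (1,2): code 1101 → (1.357,3.000)–(1.000,2.488)
cell (1,3): code 1100 → (1.964,4.000)–(1.357,3.000)
cell (1,4): code 1000 → (2.000,4.037)–(1.964,4.000)
cell (2,0): code 0110 → (2.000,0.034)–(3.000,0.909)
cell (2,4): code 1001 → (3.000,4.700)–(2.000,4.037)
cell (3,0): code 0010 → (3.000,0.909)–(3.061,1.000)
cell (3,1): code 0011 → (3.061,1.000)–(3.640,2.000)
cell (3,2): code 0111 → (3.640,2.000)–(4.000,2.379)
cell (3,4): code 1001 → (4.000,4.339)–(3.000,4.700)
cell (4,2): code 0010 → (4.000,2.379)–(4.412,3.000)
cell (4,3): code 0011 → (4.412,3.000)–(4.304,4.000)
cell (4,4): code 0001 → (4.304,4.000)–(4.000,4.339)
total: 16 segments, chained into 1 closed loop(s), length Σ = 13.026857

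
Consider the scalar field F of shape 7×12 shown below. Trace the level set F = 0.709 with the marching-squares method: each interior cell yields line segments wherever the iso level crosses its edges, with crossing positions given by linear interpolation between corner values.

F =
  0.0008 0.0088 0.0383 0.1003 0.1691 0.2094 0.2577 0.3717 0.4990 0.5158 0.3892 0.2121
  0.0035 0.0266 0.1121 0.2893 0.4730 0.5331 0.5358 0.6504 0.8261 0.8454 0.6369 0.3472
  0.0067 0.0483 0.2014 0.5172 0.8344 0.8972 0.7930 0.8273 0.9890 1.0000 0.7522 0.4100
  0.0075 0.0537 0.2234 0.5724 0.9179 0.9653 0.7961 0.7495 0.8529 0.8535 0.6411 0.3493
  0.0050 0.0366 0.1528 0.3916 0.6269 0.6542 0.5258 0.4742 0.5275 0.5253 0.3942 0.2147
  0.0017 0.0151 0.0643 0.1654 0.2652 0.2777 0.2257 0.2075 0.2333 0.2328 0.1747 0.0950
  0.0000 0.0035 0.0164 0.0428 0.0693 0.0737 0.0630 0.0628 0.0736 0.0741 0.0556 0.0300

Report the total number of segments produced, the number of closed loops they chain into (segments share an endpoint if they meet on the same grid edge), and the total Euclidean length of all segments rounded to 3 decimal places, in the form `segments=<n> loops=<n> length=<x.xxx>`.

cell (0,7): code 0100 → (0.642,8.000)–(1.000,7.334)
cell (0,8): code 1100 → (0.586,9.000)–(0.642,8.000)
cell (0,9): code 1000 → (1.000,9.654)–(0.586,9.000)
cell (1,3): code 0100 → (1.653,4.000)–(2.000,3.605)
cell (1,4): code 1100 → (1.483,5.000)–(1.653,4.000)
cell (1,5): code 1100 → (1.673,6.000)–(1.483,5.000)
cell (1,6): code 1100 → (1.331,7.000)–(1.673,6.000)
cell (1,7): code 1110 → (1.000,7.334)–(1.331,7.000)
cell (1,9): code 1101 → (1.625,10.000)–(1.000,9.654)
cell (1,10): code 1000 → (2.000,10.126)–(1.625,10.000)
cell (2,3): code 0110 → (2.000,3.605)–(3.000,3.395)
cell (2,9): code 1011 → (3.000,9.680)–(2.389,10.000)
cell (2,10): code 0001 → (2.389,10.000)–(2.000,10.126)
cell (3,3): code 0010 → (3.000,3.395)–(3.718,4.000)
cell (3,4): code 0011 → (3.718,4.000)–(3.824,5.000)
cell (3,5): code 0011 → (3.824,5.000)–(3.322,6.000)
cell (3,6): code 0011 → (3.322,6.000)–(3.147,7.000)
cell (3,7): code 0011 → (3.147,7.000)–(3.442,8.000)
cell (3,8): code 0011 → (3.442,8.000)–(3.440,9.000)
cell (3,9): code 0001 → (3.440,9.000)–(3.000,9.680)
total: 20 segments, chained into 1 closed loop(s), length Σ = 16.778767

segments=20 loops=1 length=16.779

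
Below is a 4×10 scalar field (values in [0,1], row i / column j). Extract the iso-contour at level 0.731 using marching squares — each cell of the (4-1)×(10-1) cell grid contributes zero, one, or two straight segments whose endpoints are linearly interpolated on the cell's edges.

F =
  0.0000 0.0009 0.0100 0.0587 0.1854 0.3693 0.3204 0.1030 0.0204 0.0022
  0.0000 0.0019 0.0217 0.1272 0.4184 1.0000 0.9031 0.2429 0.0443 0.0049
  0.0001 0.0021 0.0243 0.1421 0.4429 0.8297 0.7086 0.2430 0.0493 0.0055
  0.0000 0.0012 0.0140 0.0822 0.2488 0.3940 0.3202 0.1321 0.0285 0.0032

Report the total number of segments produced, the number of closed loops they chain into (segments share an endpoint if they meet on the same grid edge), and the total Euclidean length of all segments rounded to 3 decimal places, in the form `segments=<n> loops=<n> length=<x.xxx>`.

cell (0,4): code 0100 → (0.573,5.000)–(1.000,4.537)
cell (0,5): code 1100 → (0.705,6.000)–(0.573,5.000)
cell (0,6): code 1000 → (1.000,6.261)–(0.705,6.000)
cell (1,4): code 0110 → (1.000,4.537)–(2.000,4.745)
cell (1,5): code 1011 → (2.000,5.815)–(1.885,6.000)
cell (1,6): code 0001 → (1.885,6.000)–(1.000,6.261)
cell (2,4): code 0010 → (2.000,4.745)–(2.227,5.000)
cell (2,5): code 0001 → (2.227,5.000)–(2.000,5.815)
total: 8 segments, chained into 1 closed loop(s), length Σ = 5.380391

segments=8 loops=1 length=5.380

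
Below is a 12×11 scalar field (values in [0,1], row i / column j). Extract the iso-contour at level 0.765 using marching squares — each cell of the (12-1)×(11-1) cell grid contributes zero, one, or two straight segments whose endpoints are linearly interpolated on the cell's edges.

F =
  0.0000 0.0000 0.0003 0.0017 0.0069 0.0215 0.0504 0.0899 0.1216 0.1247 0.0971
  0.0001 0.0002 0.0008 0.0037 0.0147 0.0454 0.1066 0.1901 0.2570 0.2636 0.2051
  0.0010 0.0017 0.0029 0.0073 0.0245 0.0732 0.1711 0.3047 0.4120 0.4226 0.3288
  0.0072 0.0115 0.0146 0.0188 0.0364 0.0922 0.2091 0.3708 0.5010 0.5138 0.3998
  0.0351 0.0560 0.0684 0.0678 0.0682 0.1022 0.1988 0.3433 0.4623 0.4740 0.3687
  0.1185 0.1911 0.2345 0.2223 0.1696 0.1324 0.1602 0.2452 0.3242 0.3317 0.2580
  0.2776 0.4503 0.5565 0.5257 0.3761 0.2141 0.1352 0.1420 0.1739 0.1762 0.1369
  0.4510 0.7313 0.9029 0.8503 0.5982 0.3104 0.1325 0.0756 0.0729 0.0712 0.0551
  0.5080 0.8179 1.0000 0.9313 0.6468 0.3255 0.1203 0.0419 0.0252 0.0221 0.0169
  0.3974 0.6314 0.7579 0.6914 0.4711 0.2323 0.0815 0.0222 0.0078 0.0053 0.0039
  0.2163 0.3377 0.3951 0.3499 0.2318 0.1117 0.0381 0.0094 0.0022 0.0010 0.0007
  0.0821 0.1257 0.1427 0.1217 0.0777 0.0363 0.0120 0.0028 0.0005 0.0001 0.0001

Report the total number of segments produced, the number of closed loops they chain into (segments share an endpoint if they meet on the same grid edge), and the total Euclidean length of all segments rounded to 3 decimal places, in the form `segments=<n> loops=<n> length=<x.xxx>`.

cell (6,1): code 0100 → (6.602,2.000)–(7.000,1.196)
cell (6,2): code 1100 → (6.737,3.000)–(6.602,2.000)
cell (6,3): code 1000 → (7.000,3.338)–(6.737,3.000)
cell (7,0): code 0100 → (7.389,1.000)–(8.000,0.829)
cell (7,1): code 1110 → (7.000,1.196)–(7.389,1.000)
cell (7,3): code 1001 → (8.000,3.585)–(7.000,3.338)
cell (8,0): code 0010 → (8.000,0.829)–(8.284,1.000)
cell (8,1): code 0011 → (8.284,1.000)–(8.971,2.000)
cell (8,2): code 0011 → (8.971,2.000)–(8.693,3.000)
cell (8,3): code 0001 → (8.693,3.000)–(8.000,3.585)
total: 10 segments, chained into 1 closed loop(s), length Σ = 7.923201

segments=10 loops=1 length=7.923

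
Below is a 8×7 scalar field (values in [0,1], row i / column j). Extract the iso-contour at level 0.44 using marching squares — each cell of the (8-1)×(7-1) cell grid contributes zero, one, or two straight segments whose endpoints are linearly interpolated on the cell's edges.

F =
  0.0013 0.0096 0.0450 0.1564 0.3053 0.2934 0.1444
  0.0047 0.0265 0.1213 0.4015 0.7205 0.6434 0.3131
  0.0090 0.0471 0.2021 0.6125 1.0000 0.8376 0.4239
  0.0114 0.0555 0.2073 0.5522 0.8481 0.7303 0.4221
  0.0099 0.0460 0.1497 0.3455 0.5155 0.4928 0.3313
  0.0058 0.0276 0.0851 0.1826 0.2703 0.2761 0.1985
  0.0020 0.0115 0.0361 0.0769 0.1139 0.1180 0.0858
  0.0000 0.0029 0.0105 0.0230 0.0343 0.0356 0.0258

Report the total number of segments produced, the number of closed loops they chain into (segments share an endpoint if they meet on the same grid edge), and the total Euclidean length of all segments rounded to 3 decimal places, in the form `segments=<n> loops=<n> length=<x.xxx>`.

segments=14 loops=1 length=11.637

cell (0,3): code 0100 → (0.324,4.000)–(1.000,3.121)
cell (0,4): code 1100 → (0.419,5.000)–(0.324,4.000)
cell (0,5): code 1000 → (1.000,5.616)–(0.419,5.000)
cell (1,2): code 0100 → (1.182,3.000)–(2.000,2.580)
cell (1,3): code 1110 → (1.000,3.121)–(1.182,3.000)
cell (1,5): code 1001 → (2.000,5.961)–(1.000,5.616)
cell (2,2): code 0110 → (2.000,2.580)–(3.000,2.675)
cell (2,5): code 1001 → (3.000,5.942)–(2.000,5.961)
cell (3,2): code 0010 → (3.000,2.675)–(3.543,3.000)
cell (3,3): code 0111 → (3.543,3.000)–(4.000,3.556)
cell (3,5): code 1001 → (4.000,5.327)–(3.000,5.942)
cell (4,3): code 0010 → (4.000,3.556)–(4.308,4.000)
cell (4,4): code 0011 → (4.308,4.000)–(4.244,5.000)
cell (4,5): code 0001 → (4.244,5.000)–(4.000,5.327)
total: 14 segments, chained into 1 closed loop(s), length Σ = 11.637449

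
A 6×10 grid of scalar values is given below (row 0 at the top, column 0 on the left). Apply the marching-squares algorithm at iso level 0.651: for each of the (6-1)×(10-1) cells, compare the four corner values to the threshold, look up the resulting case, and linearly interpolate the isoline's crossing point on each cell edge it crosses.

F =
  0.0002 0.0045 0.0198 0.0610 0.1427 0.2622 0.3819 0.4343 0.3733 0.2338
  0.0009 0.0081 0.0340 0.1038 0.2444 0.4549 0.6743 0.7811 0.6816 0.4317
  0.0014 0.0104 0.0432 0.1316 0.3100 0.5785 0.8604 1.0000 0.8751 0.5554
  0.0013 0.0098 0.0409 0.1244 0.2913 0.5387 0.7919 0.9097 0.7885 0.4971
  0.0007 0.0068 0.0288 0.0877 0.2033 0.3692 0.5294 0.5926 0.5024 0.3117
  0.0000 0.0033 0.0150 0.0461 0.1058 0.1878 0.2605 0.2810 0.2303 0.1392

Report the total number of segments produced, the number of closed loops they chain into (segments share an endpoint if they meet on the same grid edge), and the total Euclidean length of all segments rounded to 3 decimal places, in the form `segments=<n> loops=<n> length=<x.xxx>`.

cell (0,5): code 0100 → (0.920,6.000)–(1.000,5.894)
cell (0,6): code 1100 → (0.625,7.000)–(0.920,6.000)
cell (0,7): code 1100 → (0.901,8.000)–(0.625,7.000)
cell (0,8): code 1000 → (1.000,8.122)–(0.901,8.000)
cell (1,5): code 0110 → (1.000,5.894)–(2.000,5.257)
cell (1,8): code 1001 → (2.000,8.701)–(1.000,8.122)
cell (2,5): code 0110 → (2.000,5.257)–(3.000,5.444)
cell (2,8): code 1001 → (3.000,8.472)–(2.000,8.701)
cell (3,5): code 0010 → (3.000,5.444)–(3.537,6.000)
cell (3,6): code 0011 → (3.537,6.000)–(3.816,7.000)
cell (3,7): code 0011 → (3.816,7.000)–(3.481,8.000)
cell (3,8): code 0001 → (3.481,8.000)–(3.000,8.472)
total: 12 segments, chained into 1 closed loop(s), length Σ = 10.293929

segments=12 loops=1 length=10.294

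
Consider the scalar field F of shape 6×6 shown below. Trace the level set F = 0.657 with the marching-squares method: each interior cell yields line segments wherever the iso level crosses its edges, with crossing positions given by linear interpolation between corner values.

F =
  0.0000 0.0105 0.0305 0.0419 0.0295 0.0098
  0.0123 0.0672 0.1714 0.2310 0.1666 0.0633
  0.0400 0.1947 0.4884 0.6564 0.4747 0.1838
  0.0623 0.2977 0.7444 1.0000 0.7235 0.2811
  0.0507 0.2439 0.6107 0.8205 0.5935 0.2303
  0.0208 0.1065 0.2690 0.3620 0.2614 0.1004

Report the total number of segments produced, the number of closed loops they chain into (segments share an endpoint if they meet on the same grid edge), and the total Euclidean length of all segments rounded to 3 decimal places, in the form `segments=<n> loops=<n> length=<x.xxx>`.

segments=10 loops=1 length=6.985

cell (2,1): code 0100 → (2.659,2.000)–(3.000,1.804)
cell (2,2): code 1100 → (2.002,3.000)–(2.659,2.000)
cell (2,3): code 1100 → (2.733,4.000)–(2.002,3.000)
cell (2,4): code 1000 → (3.000,4.150)–(2.733,4.000)
cell (3,1): code 0010 → (3.000,1.804)–(3.654,2.000)
cell (3,2): code 0111 → (3.654,2.000)–(4.000,2.221)
cell (3,3): code 1011 → (4.000,3.720)–(3.512,4.000)
cell (3,4): code 0001 → (3.512,4.000)–(3.000,4.150)
cell (4,2): code 0010 → (4.000,2.221)–(4.357,3.000)
cell (4,3): code 0001 → (4.357,3.000)–(4.000,3.720)
total: 10 segments, chained into 1 closed loop(s), length Σ = 6.985039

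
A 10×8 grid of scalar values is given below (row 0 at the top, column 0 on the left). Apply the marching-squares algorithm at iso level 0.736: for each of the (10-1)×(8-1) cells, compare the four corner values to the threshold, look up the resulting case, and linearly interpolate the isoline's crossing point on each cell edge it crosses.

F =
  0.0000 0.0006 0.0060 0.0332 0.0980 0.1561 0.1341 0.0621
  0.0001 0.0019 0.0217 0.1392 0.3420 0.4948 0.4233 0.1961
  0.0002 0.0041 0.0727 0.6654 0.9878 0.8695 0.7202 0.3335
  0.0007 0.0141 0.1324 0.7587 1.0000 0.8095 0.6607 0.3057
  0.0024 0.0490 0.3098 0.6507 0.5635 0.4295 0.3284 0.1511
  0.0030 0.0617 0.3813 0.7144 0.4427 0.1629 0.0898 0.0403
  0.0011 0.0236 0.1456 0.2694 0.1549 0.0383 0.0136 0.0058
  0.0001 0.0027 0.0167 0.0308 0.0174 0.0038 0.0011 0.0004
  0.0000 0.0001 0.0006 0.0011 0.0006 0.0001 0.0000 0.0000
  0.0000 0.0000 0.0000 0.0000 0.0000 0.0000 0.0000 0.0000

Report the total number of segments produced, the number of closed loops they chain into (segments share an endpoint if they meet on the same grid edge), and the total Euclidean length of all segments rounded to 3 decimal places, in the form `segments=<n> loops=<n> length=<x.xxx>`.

segments=10 loops=1 length=7.847

cell (1,3): code 0100 → (1.610,4.000)–(2.000,3.219)
cell (1,4): code 1100 → (1.644,5.000)–(1.610,4.000)
cell (1,5): code 1000 → (2.000,5.894)–(1.644,5.000)
cell (2,2): code 0100 → (2.757,3.000)–(3.000,2.964)
cell (2,3): code 1110 → (2.000,3.219)–(2.757,3.000)
cell (2,5): code 1001 → (3.000,5.494)–(2.000,5.894)
cell (3,2): code 0010 → (3.000,2.964)–(3.210,3.000)
cell (3,3): code 0011 → (3.210,3.000)–(3.605,4.000)
cell (3,4): code 0011 → (3.605,4.000)–(3.193,5.000)
cell (3,5): code 0001 → (3.193,5.000)–(3.000,5.494)
total: 10 segments, chained into 1 closed loop(s), length Σ = 7.847010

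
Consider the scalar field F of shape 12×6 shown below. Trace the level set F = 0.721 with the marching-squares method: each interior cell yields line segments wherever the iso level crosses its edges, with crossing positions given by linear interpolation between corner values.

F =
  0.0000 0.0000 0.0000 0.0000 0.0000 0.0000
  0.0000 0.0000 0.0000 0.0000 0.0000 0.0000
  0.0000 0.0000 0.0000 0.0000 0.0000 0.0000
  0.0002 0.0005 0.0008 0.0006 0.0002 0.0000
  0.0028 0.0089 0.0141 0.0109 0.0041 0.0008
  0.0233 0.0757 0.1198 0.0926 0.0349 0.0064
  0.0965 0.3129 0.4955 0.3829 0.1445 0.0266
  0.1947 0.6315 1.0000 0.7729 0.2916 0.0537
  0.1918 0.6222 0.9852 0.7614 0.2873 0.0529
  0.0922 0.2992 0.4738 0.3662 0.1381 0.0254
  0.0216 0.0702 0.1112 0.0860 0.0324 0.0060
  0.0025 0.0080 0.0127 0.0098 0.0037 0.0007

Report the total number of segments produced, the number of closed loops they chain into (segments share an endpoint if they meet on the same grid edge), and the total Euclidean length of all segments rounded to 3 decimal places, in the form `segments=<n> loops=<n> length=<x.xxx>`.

cell (6,1): code 0100 → (6.447,2.000)–(7.000,1.243)
cell (6,2): code 1100 → (6.867,3.000)–(6.447,2.000)
cell (6,3): code 1000 → (7.000,3.108)–(6.867,3.000)
cell (7,1): code 0110 → (7.000,1.243)–(8.000,1.272)
cell (7,3): code 1001 → (8.000,3.085)–(7.000,3.108)
cell (8,1): code 0010 → (8.000,1.272)–(8.517,2.000)
cell (8,2): code 0011 → (8.517,2.000)–(8.102,3.000)
cell (8,3): code 0001 → (8.102,3.000)–(8.000,3.085)
total: 8 segments, chained into 1 closed loop(s), length Σ = 6.302238

segments=8 loops=1 length=6.302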